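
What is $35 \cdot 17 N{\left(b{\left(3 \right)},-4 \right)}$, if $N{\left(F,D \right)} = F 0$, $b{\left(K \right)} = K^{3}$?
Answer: $0$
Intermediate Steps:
$N{\left(F,D \right)} = 0$
$35 \cdot 17 N{\left(b{\left(3 \right)},-4 \right)} = 35 \cdot 17 \cdot 0 = 595 \cdot 0 = 0$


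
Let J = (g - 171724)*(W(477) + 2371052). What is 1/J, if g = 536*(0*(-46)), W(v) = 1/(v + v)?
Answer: -477/194218436635958 ≈ -2.4560e-12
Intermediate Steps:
W(v) = 1/(2*v)
g = 0 (g = 536*0 = 0)
J = -194218436635958/477 (J = (0 - 171724)*((½)/477 + 2371052) = -171724*((½)*(1/477) + 2371052) = -171724*(1/954 + 2371052) = -171724*2261983609/954 = -194218436635958/477 ≈ -4.0717e+11)
1/J = 1/(-194218436635958/477) = -477/194218436635958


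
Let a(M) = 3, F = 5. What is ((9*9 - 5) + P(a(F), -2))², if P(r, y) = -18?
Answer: 3364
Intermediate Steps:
((9*9 - 5) + P(a(F), -2))² = ((9*9 - 5) - 18)² = ((81 - 5) - 18)² = (76 - 18)² = 58² = 3364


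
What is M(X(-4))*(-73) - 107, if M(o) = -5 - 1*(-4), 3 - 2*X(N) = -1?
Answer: -34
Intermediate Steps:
X(N) = 2 (X(N) = 3/2 - 1/2*(-1) = 3/2 + 1/2 = 2)
M(o) = -1 (M(o) = -5 + 4 = -1)
M(X(-4))*(-73) - 107 = -1*(-73) - 107 = 73 - 107 = -34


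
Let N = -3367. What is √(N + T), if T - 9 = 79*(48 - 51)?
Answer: I*√3595 ≈ 59.958*I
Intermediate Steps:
T = -228 (T = 9 + 79*(48 - 51) = 9 + 79*(-3) = 9 - 237 = -228)
√(N + T) = √(-3367 - 228) = √(-3595) = I*√3595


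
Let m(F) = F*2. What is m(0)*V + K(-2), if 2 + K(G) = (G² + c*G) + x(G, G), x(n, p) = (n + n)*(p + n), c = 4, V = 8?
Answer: 10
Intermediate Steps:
x(n, p) = 2*n*(n + p) (x(n, p) = (2*n)*(n + p) = 2*n*(n + p))
m(F) = 2*F
K(G) = -2 + 4*G + 5*G² (K(G) = -2 + ((G² + 4*G) + 2*G*(G + G)) = -2 + ((G² + 4*G) + 2*G*(2*G)) = -2 + ((G² + 4*G) + 4*G²) = -2 + (4*G + 5*G²) = -2 + 4*G + 5*G²)
m(0)*V + K(-2) = (2*0)*8 + (-2 + 4*(-2) + 5*(-2)²) = 0*8 + (-2 - 8 + 5*4) = 0 + (-2 - 8 + 20) = 0 + 10 = 10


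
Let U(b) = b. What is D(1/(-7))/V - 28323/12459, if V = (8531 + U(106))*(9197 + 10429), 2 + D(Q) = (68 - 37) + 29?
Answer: -800170711084/351987020793 ≈ -2.2733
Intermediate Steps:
D(Q) = 58 (D(Q) = -2 + ((68 - 37) + 29) = -2 + (31 + 29) = -2 + 60 = 58)
V = 169509762 (V = (8531 + 106)*(9197 + 10429) = 8637*19626 = 169509762)
D(1/(-7))/V - 28323/12459 = 58/169509762 - 28323/12459 = 58*(1/169509762) - 28323*1/12459 = 29/84754881 - 9441/4153 = -800170711084/351987020793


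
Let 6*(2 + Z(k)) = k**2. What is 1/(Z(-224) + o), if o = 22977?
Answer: 3/94013 ≈ 3.1910e-5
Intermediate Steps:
Z(k) = -2 + k**2/6
1/(Z(-224) + o) = 1/((-2 + (1/6)*(-224)**2) + 22977) = 1/((-2 + (1/6)*50176) + 22977) = 1/((-2 + 25088/3) + 22977) = 1/(25082/3 + 22977) = 1/(94013/3) = 3/94013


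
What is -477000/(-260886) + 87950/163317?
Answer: 16807855450/7101186477 ≈ 2.3669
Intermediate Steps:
-477000/(-260886) + 87950/163317 = -477000*(-1/260886) + 87950*(1/163317) = 79500/43481 + 87950/163317 = 16807855450/7101186477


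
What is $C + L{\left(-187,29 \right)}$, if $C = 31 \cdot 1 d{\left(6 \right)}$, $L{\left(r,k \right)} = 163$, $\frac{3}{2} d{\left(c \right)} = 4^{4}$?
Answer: $\frac{16361}{3} \approx 5453.7$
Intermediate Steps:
$d{\left(c \right)} = \frac{512}{3}$ ($d{\left(c \right)} = \frac{2 \cdot 4^{4}}{3} = \frac{2}{3} \cdot 256 = \frac{512}{3}$)
$C = \frac{15872}{3}$ ($C = 31 \cdot 1 \cdot \frac{512}{3} = 31 \cdot \frac{512}{3} = \frac{15872}{3} \approx 5290.7$)
$C + L{\left(-187,29 \right)} = \frac{15872}{3} + 163 = \frac{16361}{3}$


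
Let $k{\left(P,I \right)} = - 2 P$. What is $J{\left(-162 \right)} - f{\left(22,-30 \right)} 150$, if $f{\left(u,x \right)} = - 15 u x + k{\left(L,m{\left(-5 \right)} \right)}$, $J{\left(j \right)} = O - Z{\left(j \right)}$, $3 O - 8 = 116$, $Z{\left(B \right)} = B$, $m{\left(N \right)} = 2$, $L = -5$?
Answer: $- \frac{4458890}{3} \approx -1.4863 \cdot 10^{6}$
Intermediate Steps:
$O = \frac{124}{3}$ ($O = \frac{8}{3} + \frac{1}{3} \cdot 116 = \frac{8}{3} + \frac{116}{3} = \frac{124}{3} \approx 41.333$)
$J{\left(j \right)} = \frac{124}{3} - j$
$f{\left(u,x \right)} = 10 - 15 u x$ ($f{\left(u,x \right)} = - 15 u x - -10 = - 15 u x + 10 = 10 - 15 u x$)
$J{\left(-162 \right)} - f{\left(22,-30 \right)} 150 = \left(\frac{124}{3} - -162\right) - \left(10 - 330 \left(-30\right)\right) 150 = \left(\frac{124}{3} + 162\right) - \left(10 + 9900\right) 150 = \frac{610}{3} - 9910 \cdot 150 = \frac{610}{3} - 1486500 = - \frac{4458890}{3}$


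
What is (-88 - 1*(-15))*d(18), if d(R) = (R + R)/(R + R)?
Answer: -73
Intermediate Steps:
d(R) = 1 (d(R) = (2*R)/((2*R)) = (2*R)*(1/(2*R)) = 1)
(-88 - 1*(-15))*d(18) = (-88 - 1*(-15))*1 = (-88 + 15)*1 = -73*1 = -73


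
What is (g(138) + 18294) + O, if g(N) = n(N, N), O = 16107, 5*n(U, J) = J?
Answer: 172143/5 ≈ 34429.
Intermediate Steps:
n(U, J) = J/5
g(N) = N/5
(g(138) + 18294) + O = ((⅕)*138 + 18294) + 16107 = (138/5 + 18294) + 16107 = 91608/5 + 16107 = 172143/5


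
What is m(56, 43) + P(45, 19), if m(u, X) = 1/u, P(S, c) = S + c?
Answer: 3585/56 ≈ 64.018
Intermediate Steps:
m(56, 43) + P(45, 19) = 1/56 + (45 + 19) = 1/56 + 64 = 3585/56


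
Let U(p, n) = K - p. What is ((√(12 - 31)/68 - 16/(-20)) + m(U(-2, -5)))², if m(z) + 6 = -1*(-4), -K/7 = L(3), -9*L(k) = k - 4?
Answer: 165989/115600 - 3*I*√19/85 ≈ 1.4359 - 0.15384*I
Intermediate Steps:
L(k) = 4/9 - k/9 (L(k) = -(k - 4)/9 = -(-4 + k)/9 = 4/9 - k/9)
K = -7/9 (K = -7*(4/9 - ⅑*3) = -7*(4/9 - ⅓) = -7*⅑ = -7/9 ≈ -0.77778)
U(p, n) = -7/9 - p
m(z) = -2 (m(z) = -6 - 1*(-4) = -6 + 4 = -2)
((√(12 - 31)/68 - 16/(-20)) + m(U(-2, -5)))² = ((√(12 - 31)/68 - 16/(-20)) - 2)² = ((√(-19)*(1/68) - 16*(-1/20)) - 2)² = (((I*√19)*(1/68) + ⅘) - 2)² = ((I*√19/68 + ⅘) - 2)² = ((⅘ + I*√19/68) - 2)² = (-6/5 + I*√19/68)²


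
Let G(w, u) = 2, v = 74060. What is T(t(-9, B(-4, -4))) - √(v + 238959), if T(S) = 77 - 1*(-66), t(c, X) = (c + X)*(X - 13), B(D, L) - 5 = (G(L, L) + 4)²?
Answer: 143 - √313019 ≈ -416.48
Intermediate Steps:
B(D, L) = 41 (B(D, L) = 5 + (2 + 4)² = 5 + 6² = 5 + 36 = 41)
t(c, X) = (-13 + X)*(X + c) (t(c, X) = (X + c)*(-13 + X) = (-13 + X)*(X + c))
T(S) = 143 (T(S) = 77 + 66 = 143)
T(t(-9, B(-4, -4))) - √(v + 238959) = 143 - √(74060 + 238959) = 143 - √313019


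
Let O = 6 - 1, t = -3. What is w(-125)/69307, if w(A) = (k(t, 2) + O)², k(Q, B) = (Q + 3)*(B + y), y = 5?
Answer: 25/69307 ≈ 0.00036071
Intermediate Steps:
k(Q, B) = (3 + Q)*(5 + B) (k(Q, B) = (Q + 3)*(B + 5) = (3 + Q)*(5 + B))
O = 5
w(A) = 25 (w(A) = ((15 + 3*2 + 5*(-3) + 2*(-3)) + 5)² = ((15 + 6 - 15 - 6) + 5)² = (0 + 5)² = 5² = 25)
w(-125)/69307 = 25/69307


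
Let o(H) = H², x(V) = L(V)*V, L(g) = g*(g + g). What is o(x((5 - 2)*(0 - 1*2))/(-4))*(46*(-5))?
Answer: -2682720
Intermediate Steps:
L(g) = 2*g² (L(g) = g*(2*g) = 2*g²)
x(V) = 2*V³ (x(V) = (2*V²)*V = 2*V³)
o(x((5 - 2)*(0 - 1*2))/(-4))*(46*(-5)) = ((2*((5 - 2)*(0 - 1*2))³)/(-4))²*(46*(-5)) = ((2*(3*(0 - 2))³)*(-¼))²*(-230) = ((2*(3*(-2))³)*(-¼))²*(-230) = ((2*(-6)³)*(-¼))²*(-230) = ((2*(-216))*(-¼))²*(-230) = (-432*(-¼))²*(-230) = 108²*(-230) = 11664*(-230) = -2682720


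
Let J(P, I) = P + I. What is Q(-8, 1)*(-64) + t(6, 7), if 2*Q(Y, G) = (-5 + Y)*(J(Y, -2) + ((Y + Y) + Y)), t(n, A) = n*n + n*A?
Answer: -14066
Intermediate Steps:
J(P, I) = I + P
t(n, A) = n² + A*n
Q(Y, G) = (-5 + Y)*(-2 + 4*Y)/2 (Q(Y, G) = ((-5 + Y)*((-2 + Y) + ((Y + Y) + Y)))/2 = ((-5 + Y)*((-2 + Y) + (2*Y + Y)))/2 = ((-5 + Y)*((-2 + Y) + 3*Y))/2 = ((-5 + Y)*(-2 + 4*Y))/2 = (-5 + Y)*(-2 + 4*Y)/2)
Q(-8, 1)*(-64) + t(6, 7) = (5 - 11*(-8) + 2*(-8)²)*(-64) + 6*(7 + 6) = (5 + 88 + 2*64)*(-64) + 6*13 = (5 + 88 + 128)*(-64) + 78 = 221*(-64) + 78 = -14144 + 78 = -14066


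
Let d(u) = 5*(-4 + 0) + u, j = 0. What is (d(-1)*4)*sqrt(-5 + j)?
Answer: -84*I*sqrt(5) ≈ -187.83*I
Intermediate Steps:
d(u) = -20 + u (d(u) = 5*(-4) + u = -20 + u)
(d(-1)*4)*sqrt(-5 + j) = ((-20 - 1)*4)*sqrt(-5 + 0) = (-21*4)*sqrt(-5) = -84*I*sqrt(5)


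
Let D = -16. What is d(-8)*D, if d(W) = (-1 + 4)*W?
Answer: 384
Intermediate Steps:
d(W) = 3*W
d(-8)*D = (3*(-8))*(-16) = -24*(-16) = 384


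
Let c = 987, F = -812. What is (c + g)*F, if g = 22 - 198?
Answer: -658532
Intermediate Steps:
g = -176
(c + g)*F = (987 - 176)*(-812) = 811*(-812) = -658532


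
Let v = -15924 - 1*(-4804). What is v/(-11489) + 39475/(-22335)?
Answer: -41032615/51321363 ≈ -0.79952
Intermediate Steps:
v = -11120 (v = -15924 + 4804 = -11120)
v/(-11489) + 39475/(-22335) = -11120/(-11489) + 39475/(-22335) = -11120*(-1/11489) + 39475*(-1/22335) = 11120/11489 - 7895/4467 = -41032615/51321363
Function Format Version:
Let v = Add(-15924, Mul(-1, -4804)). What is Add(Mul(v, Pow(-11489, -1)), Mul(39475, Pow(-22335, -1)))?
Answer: Rational(-41032615, 51321363) ≈ -0.79952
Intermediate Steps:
v = -11120 (v = Add(-15924, 4804) = -11120)
Add(Mul(v, Pow(-11489, -1)), Mul(39475, Pow(-22335, -1))) = Add(Mul(-11120, Pow(-11489, -1)), Mul(39475, Pow(-22335, -1))) = Add(Mul(-11120, Rational(-1, 11489)), Mul(39475, Rational(-1, 22335))) = Add(Rational(11120, 11489), Rational(-7895, 4467)) = Rational(-41032615, 51321363)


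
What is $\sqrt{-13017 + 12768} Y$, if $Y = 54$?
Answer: $54 i \sqrt{249} \approx 852.11 i$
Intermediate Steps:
$\sqrt{-13017 + 12768} Y = \sqrt{-13017 + 12768} \cdot 54 = \sqrt{-249} \cdot 54 = i \sqrt{249} \cdot 54 = 54 i \sqrt{249}$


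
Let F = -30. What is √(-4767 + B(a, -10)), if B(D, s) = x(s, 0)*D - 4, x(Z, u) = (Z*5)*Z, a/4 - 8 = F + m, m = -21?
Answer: I*√90771 ≈ 301.28*I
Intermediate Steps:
a = -172 (a = 32 + 4*(-30 - 21) = 32 + 4*(-51) = 32 - 204 = -172)
x(Z, u) = 5*Z² (x(Z, u) = (5*Z)*Z = 5*Z²)
B(D, s) = -4 + 5*D*s² (B(D, s) = (5*s²)*D - 4 = 5*D*s² - 4 = -4 + 5*D*s²)
√(-4767 + B(a, -10)) = √(-4767 + (-4 + 5*(-172)*(-10)²)) = √(-4767 + (-4 + 5*(-172)*100)) = √(-4767 + (-4 - 86000)) = √(-4767 - 86004) = √(-90771) = I*√90771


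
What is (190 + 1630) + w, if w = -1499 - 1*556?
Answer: -235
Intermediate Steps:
w = -2055 (w = -1499 - 556 = -2055)
(190 + 1630) + w = (190 + 1630) - 2055 = 1820 - 2055 = -235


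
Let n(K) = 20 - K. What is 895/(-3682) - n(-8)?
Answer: -103991/3682 ≈ -28.243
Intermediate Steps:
895/(-3682) - n(-8) = 895/(-3682) - (20 - 1*(-8)) = 895*(-1/3682) - (20 + 8) = -895/3682 - 1*28 = -895/3682 - 28 = -103991/3682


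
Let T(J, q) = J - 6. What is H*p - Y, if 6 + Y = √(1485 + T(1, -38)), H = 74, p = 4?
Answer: 302 - 2*√370 ≈ 263.53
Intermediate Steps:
T(J, q) = -6 + J
Y = -6 + 2*√370 (Y = -6 + √(1485 + (-6 + 1)) = -6 + √(1485 - 5) = -6 + √1480 = -6 + 2*√370 ≈ 32.471)
H*p - Y = 74*4 - (-6 + 2*√370) = 296 + (6 - 2*√370) = 302 - 2*√370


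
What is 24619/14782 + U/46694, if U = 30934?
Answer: 803412987/345115354 ≈ 2.3280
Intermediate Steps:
24619/14782 + U/46694 = 24619/14782 + 30934/46694 = 24619*(1/14782) + 30934*(1/46694) = 24619/14782 + 15467/23347 = 803412987/345115354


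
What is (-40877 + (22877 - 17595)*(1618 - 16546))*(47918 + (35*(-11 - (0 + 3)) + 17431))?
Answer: -5116763674207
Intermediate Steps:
(-40877 + (22877 - 17595)*(1618 - 16546))*(47918 + (35*(-11 - (0 + 3)) + 17431)) = (-40877 + 5282*(-14928))*(47918 + (35*(-11 - 1*3) + 17431)) = (-40877 - 78849696)*(47918 + (35*(-11 - 3) + 17431)) = -78890573*(47918 + (35*(-14) + 17431)) = -78890573*(47918 + (-490 + 17431)) = -78890573*(47918 + 16941) = -78890573*64859 = -5116763674207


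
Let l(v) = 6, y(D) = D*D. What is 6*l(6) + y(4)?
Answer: 52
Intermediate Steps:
y(D) = D²
6*l(6) + y(4) = 6*6 + 4² = 36 + 16 = 52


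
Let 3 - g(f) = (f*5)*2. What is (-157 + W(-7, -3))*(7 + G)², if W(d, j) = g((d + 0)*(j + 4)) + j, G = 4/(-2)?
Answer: -2175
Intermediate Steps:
g(f) = 3 - 10*f (g(f) = 3 - f*5*2 = 3 - 5*f*2 = 3 - 10*f)
G = -2 (G = 4*(-½) = -2)
W(d, j) = 3 + j - 10*d*(4 + j) (W(d, j) = (3 - 10*(d + 0)*(j + 4)) + j = (3 - 10*d*(4 + j)) + j = 3 + j - 10*d*(4 + j))
(-157 + W(-7, -3))*(7 + G)² = (-157 + (3 - 3 - 10*(-7)*(4 - 3)))*(7 - 2)² = (-157 + (3 - 3 - 10*(-7)*1))*5² = (-157 + (3 - 3 + 70))*25 = (-157 + 70)*25 = -87*25 = -2175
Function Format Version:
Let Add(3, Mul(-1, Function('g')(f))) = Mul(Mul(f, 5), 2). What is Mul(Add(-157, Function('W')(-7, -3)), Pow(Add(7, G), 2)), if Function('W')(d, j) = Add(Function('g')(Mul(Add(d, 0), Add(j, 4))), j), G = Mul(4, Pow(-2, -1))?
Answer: -2175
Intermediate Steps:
Function('g')(f) = Add(3, Mul(-10, f)) (Function('g')(f) = Add(3, Mul(-1, Mul(Mul(f, 5), 2))) = Add(3, Mul(-1, Mul(Mul(5, f), 2))) = Add(3, Mul(-1, Mul(10, f))) = Add(3, Mul(-10, f)))
G = -2 (G = Mul(4, Rational(-1, 2)) = -2)
Function('W')(d, j) = Add(3, j, Mul(-10, d, Add(4, j))) (Function('W')(d, j) = Add(Add(3, Mul(-10, Mul(Add(d, 0), Add(j, 4)))), j) = Add(Add(3, Mul(-10, Mul(d, Add(4, j)))), j) = Add(Add(3, Mul(-10, d, Add(4, j))), j) = Add(3, j, Mul(-10, d, Add(4, j))))
Mul(Add(-157, Function('W')(-7, -3)), Pow(Add(7, G), 2)) = Mul(Add(-157, Add(3, -3, Mul(-10, -7, Add(4, -3)))), Pow(Add(7, -2), 2)) = Mul(Add(-157, Add(3, -3, Mul(-10, -7, 1))), Pow(5, 2)) = Mul(Add(-157, Add(3, -3, 70)), 25) = Mul(Add(-157, 70), 25) = Mul(-87, 25) = -2175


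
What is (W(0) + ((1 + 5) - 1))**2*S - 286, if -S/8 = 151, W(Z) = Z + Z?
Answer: -30486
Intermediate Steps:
W(Z) = 2*Z
S = -1208 (S = -8*151 = -1208)
(W(0) + ((1 + 5) - 1))**2*S - 286 = (2*0 + ((1 + 5) - 1))**2*(-1208) - 286 = (0 + (6 - 1))**2*(-1208) - 286 = (0 + 5)**2*(-1208) - 286 = 5**2*(-1208) - 286 = 25*(-1208) - 286 = -30200 - 286 = -30486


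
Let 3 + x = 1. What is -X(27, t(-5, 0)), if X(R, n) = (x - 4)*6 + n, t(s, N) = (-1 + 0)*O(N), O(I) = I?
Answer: 36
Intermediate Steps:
x = -2 (x = -3 + 1 = -2)
t(s, N) = -N (t(s, N) = (-1 + 0)*N = -N)
X(R, n) = -36 + n (X(R, n) = (-2 - 4)*6 + n = -6*6 + n = -36 + n)
-X(27, t(-5, 0)) = -(-36 - 1*0) = -(-36 + 0) = -1*(-36) = 36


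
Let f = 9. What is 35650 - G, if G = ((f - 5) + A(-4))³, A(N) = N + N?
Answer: 35714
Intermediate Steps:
A(N) = 2*N
G = -64 (G = ((9 - 5) + 2*(-4))³ = (4 - 8)³ = (-4)³ = -64)
35650 - G = 35650 - 1*(-64) = 35650 + 64 = 35714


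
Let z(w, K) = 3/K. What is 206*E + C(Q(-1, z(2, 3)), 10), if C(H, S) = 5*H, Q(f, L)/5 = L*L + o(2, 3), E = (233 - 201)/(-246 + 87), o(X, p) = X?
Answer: 5333/159 ≈ 33.541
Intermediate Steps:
E = -32/159 (E = 32/(-159) = 32*(-1/159) = -32/159 ≈ -0.20126)
Q(f, L) = 10 + 5*L² (Q(f, L) = 5*(L*L + 2) = 5*(L² + 2) = 5*(2 + L²) = 10 + 5*L²)
206*E + C(Q(-1, z(2, 3)), 10) = 206*(-32/159) + 5*(10 + 5*(3/3)²) = -6592/159 + 5*(10 + 5*(3*(⅓))²) = -6592/159 + 5*(10 + 5*1²) = -6592/159 + 5*(10 + 5*1) = -6592/159 + 5*(10 + 5) = -6592/159 + 5*15 = -6592/159 + 75 = 5333/159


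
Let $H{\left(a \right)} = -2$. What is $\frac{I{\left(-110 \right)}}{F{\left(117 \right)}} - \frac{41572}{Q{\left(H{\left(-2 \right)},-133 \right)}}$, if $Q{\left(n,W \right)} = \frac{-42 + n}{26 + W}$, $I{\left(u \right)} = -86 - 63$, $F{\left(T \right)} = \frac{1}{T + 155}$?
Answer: $- \frac{1557859}{11} \approx -1.4162 \cdot 10^{5}$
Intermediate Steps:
$F{\left(T \right)} = \frac{1}{155 + T}$
$I{\left(u \right)} = -149$ ($I{\left(u \right)} = -86 - 63 = -149$)
$Q{\left(n,W \right)} = \frac{-42 + n}{26 + W}$
$\frac{I{\left(-110 \right)}}{F{\left(117 \right)}} - \frac{41572}{Q{\left(H{\left(-2 \right)},-133 \right)}} = - \frac{149}{\frac{1}{155 + 117}} - \frac{41572}{\frac{1}{26 - 133} \left(-42 - 2\right)} = - \frac{149}{\frac{1}{272}} - \frac{41572}{\frac{1}{-107} \left(-44\right)} = - 149 \frac{1}{\frac{1}{272}} - \frac{41572}{\left(- \frac{1}{107}\right) \left(-44\right)} = \left(-149\right) 272 - \frac{41572}{\frac{44}{107}} = -40528 - \frac{1112051}{11} = - \frac{1557859}{11}$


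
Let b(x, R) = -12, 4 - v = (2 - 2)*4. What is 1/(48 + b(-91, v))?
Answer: 1/36 ≈ 0.027778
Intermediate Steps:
v = 4 (v = 4 - (2 - 2)*4 = 4 - 0*4 = 4 - 1*0 = 4 + 0 = 4)
1/(48 + b(-91, v)) = 1/(48 - 12) = 1/36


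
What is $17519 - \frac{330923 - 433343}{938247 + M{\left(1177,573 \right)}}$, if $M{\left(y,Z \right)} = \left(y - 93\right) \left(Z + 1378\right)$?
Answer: $\frac{53487904409}{3053131} \approx 17519.0$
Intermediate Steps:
$M{\left(y,Z \right)} = \left(-93 + y\right) \left(1378 + Z\right)$
$17519 - \frac{330923 - 433343}{938247 + M{\left(1177,573 \right)}} = 17519 - \frac{330923 - 433343}{938247 + \left(-128154 - 53289 + 1378 \cdot 1177 + 573 \cdot 1177\right)} = 17519 - - \frac{102420}{938247 + \left(-128154 - 53289 + 1621906 + 674421\right)} = 17519 - - \frac{102420}{938247 + 2114884} = 17519 - - \frac{102420}{3053131} = 17519 + \frac{102420}{3053131} = \frac{53487904409}{3053131}$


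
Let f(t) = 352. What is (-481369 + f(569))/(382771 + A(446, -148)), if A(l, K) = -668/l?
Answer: -35755597/28452533 ≈ -1.2567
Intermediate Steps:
(-481369 + f(569))/(382771 + A(446, -148)) = (-481369 + 352)/(382771 - 668/446) = -481017/(382771 - 668*1/446) = -481017/(382771 - 334/223) = -481017/85357599/223 = -481017*223/85357599 = -35755597/28452533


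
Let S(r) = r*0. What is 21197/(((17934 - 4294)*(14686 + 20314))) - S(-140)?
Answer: 1927/43400000 ≈ 4.4401e-5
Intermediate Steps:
S(r) = 0
21197/(((17934 - 4294)*(14686 + 20314))) - S(-140) = 21197/(((17934 - 4294)*(14686 + 20314))) - 1*0 = 21197/((13640*35000)) + 0 = 21197/477400000 + 0 = 21197*(1/477400000) + 0 = 1927/43400000 + 0 = 1927/43400000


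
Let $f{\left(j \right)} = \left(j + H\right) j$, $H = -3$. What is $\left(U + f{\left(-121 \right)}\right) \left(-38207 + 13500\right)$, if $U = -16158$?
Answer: $28511878$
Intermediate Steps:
$f{\left(j \right)} = j \left(-3 + j\right)$ ($f{\left(j \right)} = \left(j - 3\right) j = \left(-3 + j\right) j = j \left(-3 + j\right)$)
$\left(U + f{\left(-121 \right)}\right) \left(-38207 + 13500\right) = \left(-16158 - 121 \left(-3 - 121\right)\right) \left(-38207 + 13500\right) = \left(-16158 - -15004\right) \left(-24707\right) = \left(-16158 + 15004\right) \left(-24707\right) = \left(-1154\right) \left(-24707\right) = 28511878$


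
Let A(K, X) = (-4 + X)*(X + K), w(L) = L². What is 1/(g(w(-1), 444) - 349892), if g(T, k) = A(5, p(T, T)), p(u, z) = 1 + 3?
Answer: -1/349892 ≈ -2.8580e-6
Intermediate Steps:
p(u, z) = 4
A(K, X) = (-4 + X)*(K + X)
g(T, k) = 0 (g(T, k) = 4² - 4*5 - 4*4 + 5*4 = 16 - 20 - 16 + 20 = 0)
1/(g(w(-1), 444) - 349892) = 1/(0 - 349892) = 1/(-349892) = -1/349892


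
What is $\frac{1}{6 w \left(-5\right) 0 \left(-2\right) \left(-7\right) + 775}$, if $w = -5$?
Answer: $\frac{1}{775} \approx 0.0012903$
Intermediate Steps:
$\frac{1}{6 w \left(-5\right) 0 \left(-2\right) \left(-7\right) + 775} = \frac{1}{6 \left(-5\right) \left(-5\right) 0 \left(-2\right) \left(-7\right) + 775} = \frac{1}{\left(-30\right) \left(-5\right) 0 \left(-7\right) + 775} = \frac{1}{150 \cdot 0 \left(-7\right) + 775} = \frac{1}{0 \left(-7\right) + 775} = \frac{1}{0 + 775} = \frac{1}{775}$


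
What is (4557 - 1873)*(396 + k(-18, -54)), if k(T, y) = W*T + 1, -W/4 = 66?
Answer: 13819916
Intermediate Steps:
W = -264 (W = -4*66 = -264)
k(T, y) = 1 - 264*T (k(T, y) = -264*T + 1 = 1 - 264*T)
(4557 - 1873)*(396 + k(-18, -54)) = (4557 - 1873)*(396 + (1 - 264*(-18))) = 2684*(396 + (1 + 4752)) = 2684*(396 + 4753) = 2684*5149 = 13819916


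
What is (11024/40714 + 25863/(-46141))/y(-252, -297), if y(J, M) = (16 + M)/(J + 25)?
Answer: -61781205073/263941146697 ≈ -0.23407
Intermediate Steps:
y(J, M) = (16 + M)/(25 + J)
(11024/40714 + 25863/(-46141))/y(-252, -297) = (11024/40714 + 25863/(-46141))/(((16 - 297)/(25 - 252))) = (11024*(1/40714) + 25863*(-1/46141))/((-281/(-227))) = (5512/20357 - 25863/46141)/((-1/227*(-281))) = -272163899/(939292337*281/227) = -272163899/939292337*227/281 = -61781205073/263941146697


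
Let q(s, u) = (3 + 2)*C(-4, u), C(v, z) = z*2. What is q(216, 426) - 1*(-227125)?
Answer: 231385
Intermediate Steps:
C(v, z) = 2*z
q(s, u) = 10*u (q(s, u) = (3 + 2)*(2*u) = 5*(2*u) = 10*u)
q(216, 426) - 1*(-227125) = 10*426 - 1*(-227125) = 4260 + 227125 = 231385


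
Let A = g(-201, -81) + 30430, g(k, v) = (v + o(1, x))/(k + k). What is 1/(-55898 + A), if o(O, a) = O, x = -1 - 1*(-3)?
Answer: -201/5119028 ≈ -3.9265e-5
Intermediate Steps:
x = 2 (x = -1 + 3 = 2)
g(k, v) = (1 + v)/(2*k) (g(k, v) = (v + 1)/(k + k) = (1 + v)/((2*k)) = (1 + v)*(1/(2*k)) = (1 + v)/(2*k))
A = 6116470/201 (A = (½)*(1 - 81)/(-201) + 30430 = (½)*(-1/201)*(-80) + 30430 = 40/201 + 30430 = 6116470/201 ≈ 30430.)
1/(-55898 + A) = 1/(-55898 + 6116470/201) = 1/(-5119028/201) = -201/5119028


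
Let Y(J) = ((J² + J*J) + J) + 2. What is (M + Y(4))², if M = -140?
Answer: 10404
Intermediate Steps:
Y(J) = 2 + J + 2*J² (Y(J) = ((J² + J²) + J) + 2 = (2*J² + J) + 2 = (J + 2*J²) + 2 = 2 + J + 2*J²)
(M + Y(4))² = (-140 + (2 + 4 + 2*4²))² = (-140 + (2 + 4 + 2*16))² = (-140 + (2 + 4 + 32))² = (-140 + 38)² = (-102)² = 10404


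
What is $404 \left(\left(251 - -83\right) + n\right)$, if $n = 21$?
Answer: $143420$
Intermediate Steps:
$404 \left(\left(251 - -83\right) + n\right) = 404 \left(\left(251 - -83\right) + 21\right) = 404 \left(\left(251 + 83\right) + 21\right) = 404 \left(334 + 21\right) = 404 \cdot 355 = 143420$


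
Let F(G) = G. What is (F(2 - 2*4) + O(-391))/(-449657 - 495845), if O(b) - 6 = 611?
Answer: -611/945502 ≈ -0.00064622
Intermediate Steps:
O(b) = 617 (O(b) = 6 + 611 = 617)
(F(2 - 2*4) + O(-391))/(-449657 - 495845) = ((2 - 2*4) + 617)/(-449657 - 495845) = ((2 - 8) + 617)/(-945502) = (-6 + 617)*(-1/945502) = 611*(-1/945502) = -611/945502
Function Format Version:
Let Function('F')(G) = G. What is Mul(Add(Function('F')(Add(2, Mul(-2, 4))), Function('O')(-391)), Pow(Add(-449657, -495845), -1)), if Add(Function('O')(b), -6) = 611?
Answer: Rational(-611, 945502) ≈ -0.00064622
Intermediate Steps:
Function('O')(b) = 617 (Function('O')(b) = Add(6, 611) = 617)
Mul(Add(Function('F')(Add(2, Mul(-2, 4))), Function('O')(-391)), Pow(Add(-449657, -495845), -1)) = Mul(Add(Add(2, Mul(-2, 4)), 617), Pow(Add(-449657, -495845), -1)) = Mul(Add(Add(2, -8), 617), Pow(-945502, -1)) = Mul(Add(-6, 617), Rational(-1, 945502)) = Mul(611, Rational(-1, 945502)) = Rational(-611, 945502)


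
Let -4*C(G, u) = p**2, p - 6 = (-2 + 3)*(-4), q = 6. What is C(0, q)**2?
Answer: 1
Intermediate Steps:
p = 2 (p = 6 + (-2 + 3)*(-4) = 6 + 1*(-4) = 6 - 4 = 2)
C(G, u) = -1 (C(G, u) = -1/4*2**2 = -1/4*4 = -1)
C(0, q)**2 = (-1)**2 = 1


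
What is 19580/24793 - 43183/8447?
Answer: -905243859/209426471 ≈ -4.3225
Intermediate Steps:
19580/24793 - 43183/8447 = -905243859/209426471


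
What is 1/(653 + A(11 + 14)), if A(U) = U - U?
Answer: 1/653 ≈ 0.0015314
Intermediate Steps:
A(U) = 0
1/(653 + A(11 + 14)) = 1/(653 + 0) = 1/653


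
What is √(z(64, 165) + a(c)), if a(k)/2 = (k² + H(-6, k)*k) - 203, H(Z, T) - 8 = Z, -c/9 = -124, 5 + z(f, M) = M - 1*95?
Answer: √2495035 ≈ 1579.6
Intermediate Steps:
z(f, M) = -100 + M (z(f, M) = -5 + (M - 1*95) = -5 + (M - 95) = -5 + (-95 + M) = -100 + M)
c = 1116 (c = -9*(-124) = 1116)
H(Z, T) = 8 + Z
a(k) = -406 + 2*k² + 4*k (a(k) = 2*((k² + (8 - 6)*k) - 203) = 2*((k² + 2*k) - 203) = 2*(-203 + k² + 2*k) = -406 + 2*k² + 4*k)
√(z(64, 165) + a(c)) = √((-100 + 165) + (-406 + 2*1116² + 4*1116)) = √(65 + (-406 + 2*1245456 + 4464)) = √(65 + (-406 + 2490912 + 4464)) = √(65 + 2494970) = √2495035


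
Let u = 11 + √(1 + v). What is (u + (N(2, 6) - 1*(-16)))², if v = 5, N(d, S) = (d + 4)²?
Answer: (63 + √6)² ≈ 4283.6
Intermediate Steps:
N(d, S) = (4 + d)²
u = 11 + √6 (u = 11 + √(1 + 5) = 11 + √6 ≈ 13.449)
(u + (N(2, 6) - 1*(-16)))² = ((11 + √6) + ((4 + 2)² - 1*(-16)))² = ((11 + √6) + (6² + 16))² = ((11 + √6) + (36 + 16))² = ((11 + √6) + 52)² = (63 + √6)²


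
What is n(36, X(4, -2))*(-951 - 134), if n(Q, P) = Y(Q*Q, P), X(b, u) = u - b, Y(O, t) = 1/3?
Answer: -1085/3 ≈ -361.67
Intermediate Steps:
Y(O, t) = 1/3
n(Q, P) = 1/3
n(36, X(4, -2))*(-951 - 134) = (-951 - 134)/3 = (1/3)*(-1085) = -1085/3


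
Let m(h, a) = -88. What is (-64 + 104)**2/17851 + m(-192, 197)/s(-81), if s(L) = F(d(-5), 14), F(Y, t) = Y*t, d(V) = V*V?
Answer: -505444/3123925 ≈ -0.16180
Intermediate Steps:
d(V) = V**2
s(L) = 350 (s(L) = (-5)**2*14 = 25*14 = 350)
(-64 + 104)**2/17851 + m(-192, 197)/s(-81) = (-64 + 104)**2/17851 - 88/350 = 40**2*(1/17851) - 88*1/350 = 1600*(1/17851) - 44/175 = 1600/17851 - 44/175 = -505444/3123925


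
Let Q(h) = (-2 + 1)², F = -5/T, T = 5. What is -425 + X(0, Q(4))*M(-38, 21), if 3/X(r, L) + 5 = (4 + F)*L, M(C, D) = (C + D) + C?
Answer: -685/2 ≈ -342.50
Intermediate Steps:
M(C, D) = D + 2*C
F = -1 (F = -5/5 = -5*⅕ = -1)
Q(h) = 1 (Q(h) = (-1)² = 1)
X(r, L) = 3/(-5 + 3*L) (X(r, L) = 3/(-5 + (4 - 1)*L) = 3/(-5 + 3*L))
-425 + X(0, Q(4))*M(-38, 21) = -425 + (3/(-5 + 3*1))*(21 + 2*(-38)) = -425 + (3/(-5 + 3))*(21 - 76) = -425 + (3/(-2))*(-55) = -425 + (3*(-½))*(-55) = -425 - 3/2*(-55) = -425 + 165/2 = -685/2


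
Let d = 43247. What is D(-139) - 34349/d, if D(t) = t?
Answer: -6045682/43247 ≈ -139.79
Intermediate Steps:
D(-139) - 34349/d = -139 - 34349/43247 = -6045682/43247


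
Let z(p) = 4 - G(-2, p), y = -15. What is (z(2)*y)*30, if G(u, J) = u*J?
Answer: -3600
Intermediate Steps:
G(u, J) = J*u
z(p) = 4 + 2*p (z(p) = 4 - p*(-2) = 4 - (-2)*p = 4 + 2*p)
(z(2)*y)*30 = ((4 + 2*2)*(-15))*30 = ((4 + 4)*(-15))*30 = (8*(-15))*30 = -120*30 = -3600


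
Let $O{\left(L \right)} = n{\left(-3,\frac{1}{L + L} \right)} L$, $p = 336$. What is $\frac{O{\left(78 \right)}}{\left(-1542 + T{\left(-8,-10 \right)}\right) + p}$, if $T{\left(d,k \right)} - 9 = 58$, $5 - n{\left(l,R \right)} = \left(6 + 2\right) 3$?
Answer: $\frac{1482}{1139} \approx 1.3011$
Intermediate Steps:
$n{\left(l,R \right)} = -19$ ($n{\left(l,R \right)} = 5 - \left(6 + 2\right) 3 = 5 - 8 \cdot 3 = 5 - 24 = -19$)
$T{\left(d,k \right)} = 67$ ($T{\left(d,k \right)} = 9 + 58 = 67$)
$O{\left(L \right)} = - 19 L$
$\frac{O{\left(78 \right)}}{\left(-1542 + T{\left(-8,-10 \right)}\right) + p} = \frac{\left(-19\right) 78}{\left(-1542 + 67\right) + 336} = - \frac{1482}{-1475 + 336} = - \frac{1482}{-1139} = \left(-1482\right) \left(- \frac{1}{1139}\right) = \frac{1482}{1139}$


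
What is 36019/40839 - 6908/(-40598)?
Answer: 872207587/828990861 ≈ 1.0521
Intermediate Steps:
36019/40839 - 6908/(-40598) = 36019*(1/40839) - 6908*(-1/40598) = 36019/40839 + 3454/20299 = 872207587/828990861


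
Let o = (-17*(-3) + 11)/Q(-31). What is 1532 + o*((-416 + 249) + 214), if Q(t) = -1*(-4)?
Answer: 4521/2 ≈ 2260.5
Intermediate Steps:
Q(t) = 4
o = 31/2 (o = (-17*(-3) + 11)/4 = (51 + 11)*(¼) = 62*(¼) = 31/2 ≈ 15.500)
1532 + o*((-416 + 249) + 214) = 1532 + 31*((-416 + 249) + 214)/2 = 1532 + 31*(-167 + 214)/2 = 1532 + (31/2)*47 = 1532 + 1457/2 = 4521/2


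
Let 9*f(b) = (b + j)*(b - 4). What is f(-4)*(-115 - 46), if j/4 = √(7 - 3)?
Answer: 5152/9 ≈ 572.44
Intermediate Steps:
j = 8 (j = 4*√(7 - 3) = 4*√4 = 4*2 = 8)
f(b) = (-4 + b)*(8 + b)/9 (f(b) = ((b + 8)*(b - 4))/9 = ((8 + b)*(-4 + b))/9 = ((-4 + b)*(8 + b))/9 = (-4 + b)*(8 + b)/9)
f(-4)*(-115 - 46) = (-32/9 + (⅑)*(-4)² + (4/9)*(-4))*(-115 - 46) = (-32/9 + (⅑)*16 - 16/9)*(-161) = (-32/9 + 16/9 - 16/9)*(-161) = -32/9*(-161) = 5152/9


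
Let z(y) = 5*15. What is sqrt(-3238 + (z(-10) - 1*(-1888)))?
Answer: 5*I*sqrt(51) ≈ 35.707*I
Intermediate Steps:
z(y) = 75
sqrt(-3238 + (z(-10) - 1*(-1888))) = sqrt(-3238 + (75 - 1*(-1888))) = sqrt(-3238 + (75 + 1888)) = sqrt(-3238 + 1963) = sqrt(-1275) = 5*I*sqrt(51)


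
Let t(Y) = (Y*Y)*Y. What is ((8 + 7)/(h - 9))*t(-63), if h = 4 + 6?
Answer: -3750705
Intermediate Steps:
t(Y) = Y³ (t(Y) = Y²*Y = Y³)
h = 10
((8 + 7)/(h - 9))*t(-63) = ((8 + 7)/(10 - 9))*(-63)³ = (15/1)*(-250047) = (15*1)*(-250047) = 15*(-250047) = -3750705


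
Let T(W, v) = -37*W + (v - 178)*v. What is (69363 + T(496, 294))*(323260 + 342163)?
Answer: 56637478645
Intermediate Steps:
T(W, v) = -37*W + v*(-178 + v) (T(W, v) = -37*W + (-178 + v)*v = -37*W + v*(-178 + v))
(69363 + T(496, 294))*(323260 + 342163) = (69363 + (294² - 178*294 - 37*496))*(323260 + 342163) = (69363 + (86436 - 52332 - 18352))*665423 = (69363 + 15752)*665423 = 85115*665423 = 56637478645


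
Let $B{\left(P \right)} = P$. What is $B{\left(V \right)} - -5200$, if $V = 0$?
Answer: $5200$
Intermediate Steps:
$B{\left(V \right)} - -5200 = 0 - -5200 = 0 + 5200 = 5200$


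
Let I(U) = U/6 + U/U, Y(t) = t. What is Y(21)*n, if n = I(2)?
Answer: 28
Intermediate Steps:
I(U) = 1 + U/6 (I(U) = U*(⅙) + 1 = U/6 + 1 = 1 + U/6)
n = 4/3 (n = 1 + (⅙)*2 = 1 + ⅓ = 4/3 ≈ 1.3333)
Y(21)*n = 21*(4/3) = 28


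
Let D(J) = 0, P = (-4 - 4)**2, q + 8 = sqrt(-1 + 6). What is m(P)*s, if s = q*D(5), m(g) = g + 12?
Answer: 0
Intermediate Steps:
q = -8 + sqrt(5) (q = -8 + sqrt(-1 + 6) = -8 + sqrt(5) ≈ -5.7639)
P = 64 (P = (-8)**2 = 64)
m(g) = 12 + g
s = 0 (s = (-8 + sqrt(5))*0 = 0)
m(P)*s = (12 + 64)*0 = 76*0 = 0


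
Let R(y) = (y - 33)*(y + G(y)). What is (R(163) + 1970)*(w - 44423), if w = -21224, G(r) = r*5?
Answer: -8475684170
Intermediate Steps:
G(r) = 5*r
R(y) = 6*y*(-33 + y) (R(y) = (y - 33)*(y + 5*y) = (-33 + y)*(6*y) = 6*y*(-33 + y))
(R(163) + 1970)*(w - 44423) = (6*163*(-33 + 163) + 1970)*(-21224 - 44423) = (6*163*130 + 1970)*(-65647) = (127140 + 1970)*(-65647) = 129110*(-65647) = -8475684170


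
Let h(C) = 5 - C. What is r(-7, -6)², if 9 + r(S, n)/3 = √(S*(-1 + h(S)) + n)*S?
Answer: -35874 + 1134*I*√83 ≈ -35874.0 + 10331.0*I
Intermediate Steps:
r(S, n) = -27 + 3*S*√(n + S*(4 - S)) (r(S, n) = -27 + 3*(√(S*(-1 + (5 - S)) + n)*S) = -27 + 3*(√(S*(4 - S) + n)*S) = -27 + 3*(√(n + S*(4 - S))*S) = -27 + 3*(S*√(n + S*(4 - S))) = -27 + 3*S*√(n + S*(4 - S)))
r(-7, -6)² = (-27 + 3*(-7)*√(-6 - 1*(-7) - 1*(-7)*(-5 - 7)))² = (-27 + 3*(-7)*√(-6 + 7 - 1*(-7)*(-12)))² = (-27 + 3*(-7)*√(-6 + 7 - 84))² = (-27 + 3*(-7)*√(-83))² = (-27 + 3*(-7)*(I*√83))² = (-27 - 21*I*√83)²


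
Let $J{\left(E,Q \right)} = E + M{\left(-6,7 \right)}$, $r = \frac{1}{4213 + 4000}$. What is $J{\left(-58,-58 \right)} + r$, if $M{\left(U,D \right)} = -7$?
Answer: $- \frac{533844}{8213} \approx -65.0$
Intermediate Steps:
$r = \frac{1}{8213} \approx 0.00012176$
$J{\left(E,Q \right)} = -7 + E$ ($J{\left(E,Q \right)} = E - 7 = -7 + E$)
$J{\left(-58,-58 \right)} + r = \left(-7 - 58\right) + \frac{1}{8213} = -65 + \frac{1}{8213} = - \frac{533844}{8213}$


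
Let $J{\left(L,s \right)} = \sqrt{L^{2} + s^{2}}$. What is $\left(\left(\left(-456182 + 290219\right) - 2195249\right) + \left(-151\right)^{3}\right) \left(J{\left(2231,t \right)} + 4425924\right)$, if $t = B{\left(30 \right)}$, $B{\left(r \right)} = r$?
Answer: $-25688784321612 - 5804163 \sqrt{4978261} \approx -2.5702 \cdot 10^{13}$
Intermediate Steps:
$t = 30$
$\left(\left(\left(-456182 + 290219\right) - 2195249\right) + \left(-151\right)^{3}\right) \left(J{\left(2231,t \right)} + 4425924\right) = \left(\left(\left(-456182 + 290219\right) - 2195249\right) + \left(-151\right)^{3}\right) \left(\sqrt{2231^{2} + 30^{2}} + 4425924\right) = \left(\left(-165963 - 2195249\right) - 3442951\right) \left(\sqrt{4977361 + 900} + 4425924\right) = \left(-2361212 - 3442951\right) \left(\sqrt{4978261} + 4425924\right) = - 5804163 \left(4425924 + \sqrt{4978261}\right) = -25688784321612 - 5804163 \sqrt{4978261}$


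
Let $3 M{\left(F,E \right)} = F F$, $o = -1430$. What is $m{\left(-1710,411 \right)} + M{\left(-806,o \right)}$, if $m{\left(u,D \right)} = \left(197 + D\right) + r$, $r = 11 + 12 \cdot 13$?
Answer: $\frac{651961}{3} \approx 2.1732 \cdot 10^{5}$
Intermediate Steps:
$M{\left(F,E \right)} = \frac{F^{2}}{3}$ ($M{\left(F,E \right)} = \frac{F F}{3} = \frac{F^{2}}{3}$)
$r = 167$ ($r = 11 + 156 = 167$)
$m{\left(u,D \right)} = 364 + D$ ($m{\left(u,D \right)} = \left(197 + D\right) + 167 = 364 + D$)
$m{\left(-1710,411 \right)} + M{\left(-806,o \right)} = \left(364 + 411\right) + \frac{\left(-806\right)^{2}}{3} = 775 + \frac{1}{3} \cdot 649636 = 775 + \frac{649636}{3} = \frac{651961}{3}$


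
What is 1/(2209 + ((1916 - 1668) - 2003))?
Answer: 1/454 ≈ 0.0022026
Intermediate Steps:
1/(2209 + ((1916 - 1668) - 2003)) = 1/(2209 + (248 - 2003)) = 1/(2209 - 1755) = 1/454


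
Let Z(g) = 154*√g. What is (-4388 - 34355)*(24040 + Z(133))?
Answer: -931381720 - 5966422*√133 ≈ -1.0002e+9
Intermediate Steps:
(-4388 - 34355)*(24040 + Z(133)) = (-4388 - 34355)*(24040 + 154*√133) = -38743*(24040 + 154*√133) = -931381720 - 5966422*√133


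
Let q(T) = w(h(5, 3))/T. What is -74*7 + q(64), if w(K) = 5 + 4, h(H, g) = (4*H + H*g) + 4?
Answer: -33143/64 ≈ -517.86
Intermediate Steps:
h(H, g) = 4 + 4*H + H*g
w(K) = 9
q(T) = 9/T
-74*7 + q(64) = -74*7 + 9/64 = -518 + 9*(1/64) = -518 + 9/64 = -33143/64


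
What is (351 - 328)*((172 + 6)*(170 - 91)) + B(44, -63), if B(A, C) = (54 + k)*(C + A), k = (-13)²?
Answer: 319189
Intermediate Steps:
k = 169
B(A, C) = 223*A + 223*C (B(A, C) = (54 + 169)*(C + A) = 223*(A + C) = 223*A + 223*C)
(351 - 328)*((172 + 6)*(170 - 91)) + B(44, -63) = (351 - 328)*((172 + 6)*(170 - 91)) + (223*44 + 223*(-63)) = 23*(178*79) + (9812 - 14049) = 23*14062 - 4237 = 323426 - 4237 = 319189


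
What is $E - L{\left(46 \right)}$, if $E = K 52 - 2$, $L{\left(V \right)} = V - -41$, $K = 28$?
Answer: $1367$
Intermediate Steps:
$L{\left(V \right)} = 41 + V$ ($L{\left(V \right)} = V + 41 = 41 + V$)
$E = 1454$ ($E = 28 \cdot 52 - 2 = 1456 - 2 = 1454$)
$E - L{\left(46 \right)} = 1454 - \left(41 + 46\right) = 1454 - 87 = 1367$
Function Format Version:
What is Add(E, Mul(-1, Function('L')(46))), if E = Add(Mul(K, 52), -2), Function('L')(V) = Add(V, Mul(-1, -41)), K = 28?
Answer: 1367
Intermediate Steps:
Function('L')(V) = Add(41, V) (Function('L')(V) = Add(V, 41) = Add(41, V))
E = 1454 (E = Add(Mul(28, 52), -2) = Add(1456, -2) = 1454)
Add(E, Mul(-1, Function('L')(46))) = Add(1454, Mul(-1, Add(41, 46))) = Add(1454, Mul(-1, 87)) = Add(1454, -87) = 1367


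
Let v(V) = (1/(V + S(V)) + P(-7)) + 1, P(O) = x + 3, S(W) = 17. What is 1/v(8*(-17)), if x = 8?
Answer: 119/1427 ≈ 0.083392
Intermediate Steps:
P(O) = 11 (P(O) = 8 + 3 = 11)
v(V) = 12 + 1/(17 + V) (v(V) = (1/(V + 17) + 11) + 1 = (1/(17 + V) + 11) + 1 = (11 + 1/(17 + V)) + 1 = 12 + 1/(17 + V))
1/v(8*(-17)) = 1/((205 + 12*(8*(-17)))/(17 + 8*(-17))) = 1/((205 + 12*(-136))/(17 - 136)) = 1/((205 - 1632)/(-119)) = 1/(-1/119*(-1427)) = 1/(1427/119) = 119/1427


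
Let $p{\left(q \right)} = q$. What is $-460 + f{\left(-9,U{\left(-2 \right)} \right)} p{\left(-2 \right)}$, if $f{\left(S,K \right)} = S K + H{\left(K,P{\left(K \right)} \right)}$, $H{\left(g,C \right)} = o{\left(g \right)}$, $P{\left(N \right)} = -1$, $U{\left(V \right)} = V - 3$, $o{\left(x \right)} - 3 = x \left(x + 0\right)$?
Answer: $-606$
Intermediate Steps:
$o{\left(x \right)} = 3 + x^{2}$ ($o{\left(x \right)} = 3 + x \left(x + 0\right) = 3 + x x = 3 + x^{2}$)
$U{\left(V \right)} = -3 + V$
$H{\left(g,C \right)} = 3 + g^{2}$
$f{\left(S,K \right)} = 3 + K^{2} + K S$ ($f{\left(S,K \right)} = S K + \left(3 + K^{2}\right) = K S + \left(3 + K^{2}\right) = 3 + K^{2} + K S$)
$-460 + f{\left(-9,U{\left(-2 \right)} \right)} p{\left(-2 \right)} = -460 + \left(3 + \left(-3 - 2\right)^{2} + \left(-3 - 2\right) \left(-9\right)\right) \left(-2\right) = -460 + \left(3 + \left(-5\right)^{2} - -45\right) \left(-2\right) = -460 + \left(3 + 25 + 45\right) \left(-2\right) = -460 + 73 \left(-2\right) = -460 - 146 = -606$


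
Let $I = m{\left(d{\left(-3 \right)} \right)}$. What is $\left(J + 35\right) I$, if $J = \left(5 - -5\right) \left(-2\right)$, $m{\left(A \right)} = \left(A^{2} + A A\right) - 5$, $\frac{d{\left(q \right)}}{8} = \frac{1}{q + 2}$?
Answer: $1845$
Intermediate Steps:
$d{\left(q \right)} = \frac{8}{2 + q}$ ($d{\left(q \right)} = \frac{8}{q + 2} = \frac{8}{2 + q}$)
$m{\left(A \right)} = -5 + 2 A^{2}$ ($m{\left(A \right)} = \left(A^{2} + A^{2}\right) - 5 = 2 A^{2} - 5 = -5 + 2 A^{2}$)
$J = -20$ ($J = \left(5 + 5\right) \left(-2\right) = 10 \left(-2\right) = -20$)
$I = 123$ ($I = -5 + 2 \left(\frac{8}{2 - 3}\right)^{2} = -5 + 2 \left(\frac{8}{-1}\right)^{2} = -5 + 2 \left(8 \left(-1\right)\right)^{2} = -5 + 2 \left(-8\right)^{2} = -5 + 2 \cdot 64 = -5 + 128 = 123$)
$\left(J + 35\right) I = \left(-20 + 35\right) 123 = 15 \cdot 123 = 1845$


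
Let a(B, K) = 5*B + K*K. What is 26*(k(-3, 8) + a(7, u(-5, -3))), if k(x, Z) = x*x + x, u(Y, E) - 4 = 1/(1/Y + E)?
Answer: 181701/128 ≈ 1419.5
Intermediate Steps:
u(Y, E) = 4 + 1/(E + 1/Y) (u(Y, E) = 4 + 1/(1/Y + E) = 4 + 1/(E + 1/Y))
k(x, Z) = x + x² (k(x, Z) = x² + x = x + x²)
a(B, K) = K² + 5*B (a(B, K) = 5*B + K² = K² + 5*B)
26*(k(-3, 8) + a(7, u(-5, -3))) = 26*(-3*(1 - 3) + (((4 - 5 + 4*(-3)*(-5))/(1 - 3*(-5)))² + 5*7)) = 26*(-3*(-2) + (((4 - 5 + 60)/(1 + 15))² + 35)) = 26*(6 + ((59/16)² + 35)) = 26*(6 + (3481/256 + 35)) = 26*(6 + 12441/256) = 26*(13977/256) = 181701/128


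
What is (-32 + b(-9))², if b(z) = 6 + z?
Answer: 1225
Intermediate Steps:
(-32 + b(-9))² = (-32 + (6 - 9))² = (-32 - 3)² = (-35)² = 1225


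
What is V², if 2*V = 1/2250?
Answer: 1/20250000 ≈ 4.9383e-8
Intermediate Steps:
V = 1/4500 (V = (½)/2250 = (½)*(1/2250) = 1/4500 ≈ 0.00022222)
V² = (1/4500)² = 1/20250000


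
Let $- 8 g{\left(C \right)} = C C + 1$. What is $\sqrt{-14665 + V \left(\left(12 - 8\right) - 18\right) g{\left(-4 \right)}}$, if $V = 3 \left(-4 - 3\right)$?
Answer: $\frac{i \sqrt{61159}}{2} \approx 123.65 i$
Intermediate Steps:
$g{\left(C \right)} = - \frac{1}{8} - \frac{C^{2}}{8}$ ($g{\left(C \right)} = - \frac{C C + 1}{8} = - \frac{C^{2} + 1}{8} = - \frac{1 + C^{2}}{8} = - \frac{1}{8} - \frac{C^{2}}{8}$)
$V = -21$ ($V = 3 \left(-7\right) = -21$)
$\sqrt{-14665 + V \left(\left(12 - 8\right) - 18\right) g{\left(-4 \right)}} = \sqrt{-14665 + - 21 \left(\left(12 - 8\right) - 18\right) \left(- \frac{1}{8} - \frac{\left(-4\right)^{2}}{8}\right)} = \sqrt{-14665 + - 21 \left(\left(12 - 8\right) - 18\right) \left(- \frac{1}{8} - 2\right)} = \sqrt{-14665 + - 21 \left(4 - 18\right) \left(- \frac{1}{8} - 2\right)} = \sqrt{-14665 + \left(-21\right) \left(-14\right) \left(- \frac{17}{8}\right)} = \sqrt{-14665 + 294 \left(- \frac{17}{8}\right)} = \sqrt{-14665 - \frac{2499}{4}} = \sqrt{- \frac{61159}{4}} = \frac{i \sqrt{61159}}{2}$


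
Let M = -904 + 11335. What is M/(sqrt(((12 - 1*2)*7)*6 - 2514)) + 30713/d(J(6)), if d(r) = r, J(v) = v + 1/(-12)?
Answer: 368556/71 - 3477*I*sqrt(2094)/698 ≈ 5190.9 - 227.95*I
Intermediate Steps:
J(v) = -1/12 + v (J(v) = v - 1/12 = -1/12 + v)
M = 10431
M/(sqrt(((12 - 1*2)*7)*6 - 2514)) + 30713/d(J(6)) = 10431/(sqrt(((12 - 1*2)*7)*6 - 2514)) + 30713/(-1/12 + 6) = 10431/(sqrt(((12 - 2)*7)*6 - 2514)) + 30713/(71/12) = 10431/(sqrt((10*7)*6 - 2514)) + 30713*(12/71) = 10431/(sqrt(70*6 - 2514)) + 368556/71 = 10431/(sqrt(420 - 2514)) + 368556/71 = 10431/(sqrt(-2094)) + 368556/71 = 10431/((I*sqrt(2094))) + 368556/71 = 10431*(-I*sqrt(2094)/2094) + 368556/71 = -3477*I*sqrt(2094)/698 + 368556/71 = 368556/71 - 3477*I*sqrt(2094)/698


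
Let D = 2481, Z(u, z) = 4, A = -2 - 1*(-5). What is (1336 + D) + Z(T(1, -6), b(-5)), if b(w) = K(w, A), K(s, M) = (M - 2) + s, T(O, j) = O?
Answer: 3821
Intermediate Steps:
A = 3 (A = -2 + 5 = 3)
K(s, M) = -2 + M + s (K(s, M) = (-2 + M) + s = -2 + M + s)
b(w) = 1 + w (b(w) = -2 + 3 + w = 1 + w)
(1336 + D) + Z(T(1, -6), b(-5)) = (1336 + 2481) + 4 = 3817 + 4 = 3821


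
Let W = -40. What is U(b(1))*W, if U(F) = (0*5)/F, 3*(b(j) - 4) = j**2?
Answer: 0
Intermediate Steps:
b(j) = 4 + j**2/3
U(F) = 0 (U(F) = 0/F = 0)
U(b(1))*W = 0*(-40) = 0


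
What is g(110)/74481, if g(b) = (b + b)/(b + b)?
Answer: 1/74481 ≈ 1.3426e-5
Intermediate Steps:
g(b) = 1 (g(b) = (2*b)/((2*b)) = (2*b)*(1/(2*b)) = 1)
g(110)/74481 = 1/74481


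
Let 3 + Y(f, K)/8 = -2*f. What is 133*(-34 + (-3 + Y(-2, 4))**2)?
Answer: -1197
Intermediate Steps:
Y(f, K) = -24 - 16*f (Y(f, K) = -24 + 8*(-2*f) = -24 - 16*f)
133*(-34 + (-3 + Y(-2, 4))**2) = 133*(-34 + (-3 + (-24 - 16*(-2)))**2) = 133*(-34 + (-3 + (-24 + 32))**2) = 133*(-34 + (-3 + 8)**2) = 133*(-34 + 5**2) = 133*(-34 + 25) = 133*(-9) = -1197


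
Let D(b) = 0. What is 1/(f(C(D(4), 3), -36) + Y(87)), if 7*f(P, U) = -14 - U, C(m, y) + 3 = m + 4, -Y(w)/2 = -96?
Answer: 7/1366 ≈ 0.0051244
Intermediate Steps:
Y(w) = 192 (Y(w) = -2*(-96) = 192)
C(m, y) = 1 + m (C(m, y) = -3 + (m + 4) = -3 + (4 + m) = 1 + m)
f(P, U) = -2 - U/7 (f(P, U) = (-14 - U)/7 = -2 - U/7)
1/(f(C(D(4), 3), -36) + Y(87)) = 1/((-2 - ⅐*(-36)) + 192) = 1/((-2 + 36/7) + 192) = 1/(22/7 + 192) = 1/(1366/7) = 7/1366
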